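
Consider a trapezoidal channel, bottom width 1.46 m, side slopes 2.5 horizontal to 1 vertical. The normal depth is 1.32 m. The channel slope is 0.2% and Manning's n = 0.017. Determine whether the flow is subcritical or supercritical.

With bottom width b = 1.46 m and side slope z = 2.5: A = (b + zy)y = (1.46 + 2.5×1.32)×1.32 = 6.283 m²; P = b + 2y√(1+z²) = 1.46 + 2×1.32×2.693 = 8.568 m.
Hydraulic radius R = A/P = 6.283/8.568 = 0.7333 m.
V = (1/n) R^(2/3) √S = (1/0.017) × 0.7333^(2/3) × √0.002 = 2.139 m/s. Hydraulic depth D_h = A/T = 6.283/8.06 = 0.7796 m.
Froude number Fr = V/√(g·D_h) = 2.139/√(9.81×0.7796) = 0.774, which is less than 1, so the flow is subcritical.

subcritical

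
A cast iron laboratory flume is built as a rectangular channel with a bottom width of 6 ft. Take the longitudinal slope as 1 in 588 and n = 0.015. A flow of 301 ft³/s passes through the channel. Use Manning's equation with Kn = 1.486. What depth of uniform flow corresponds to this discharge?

y_n = 7.41 ft

Manning's equation rearranged: A R^(2/3) = nQ / (1.486·√S) = 0.015 × 301 / (1.486 × √0.001701) = 73.68.
Try y = 9.39 ft: A R^(2/3) = 97.42 — over.
Try y = 5.9 ft: A R^(2/3) = 55.98 — short.
Try y = 7.41 ft: A R^(2/3) = 73.73 — ≈ 73.68.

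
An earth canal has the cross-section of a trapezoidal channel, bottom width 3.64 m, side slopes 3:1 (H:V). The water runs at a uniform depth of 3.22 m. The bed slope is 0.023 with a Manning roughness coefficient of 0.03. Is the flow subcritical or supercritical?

supercritical

With bottom width b = 3.64 m and side slope z = 3: A = (b + zy)y = (3.64 + 3×3.22)×3.22 = 42.83 m²; P = b + 2y√(1+z²) = 3.64 + 2×3.22×3.162 = 24.01 m.
Hydraulic radius R = A/P = 42.83/24.01 = 1.784 m.
V = (1/n) R^(2/3) √S = (1/0.03) × 1.784^(2/3) × √0.023 = 7.436 m/s. Hydraulic depth D_h = A/T = 42.83/22.96 = 1.865 m.
Froude number Fr = V/√(g·D_h) = 7.436/√(9.81×1.865) = 1.74, which is greater than 1, so the flow is supercritical.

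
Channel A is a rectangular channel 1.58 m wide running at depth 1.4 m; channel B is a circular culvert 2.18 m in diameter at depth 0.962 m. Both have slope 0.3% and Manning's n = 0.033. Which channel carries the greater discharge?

Channel A: Flow area A = b·y = 1.58 × 1.4 = 2.212 m². Wetted perimeter P = b + 2y = 1.58 + 2×1.4 = 4.38 m. Hydraulic radius R = A/P = 2.212/4.38 = 0.505 m. Q_A = (1/0.033)·2.212·0.505^(2/3)·√0.003 = 2.328 m³/s.
Channel B: For a circular section of diameter D = 2.18 m at depth y = 0.962 m, the central angle is θ = 2 arccos(1 − 2y/D) = 2.906 rad. Then A = (D²/8)(θ − sin θ) = 1.588 m² and P = Dθ/2 = 3.168 m. Hydraulic radius R = A/P = 1.588/3.168 = 0.5013 m. Q_B = (1/0.033)·1.588·0.5013^(2/3)·√0.003 = 1.663 m³/s.
Q_A = 2.328 m³/s vs Q_B = 1.663 m³/s, so channel A carries more.

channel A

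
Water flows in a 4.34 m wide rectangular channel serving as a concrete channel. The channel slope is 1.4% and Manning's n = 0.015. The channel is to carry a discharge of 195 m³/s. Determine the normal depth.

y_n = 4.43 m

Manning's equation rearranged: A R^(2/3) = nQ / (1·√S) = 0.015 × 195 / (√0.014) = 24.72.
Try y = 3.35 m: A R^(2/3) = 17.47 — short.
Try y = 4.43 m: A R^(2/3) = 24.7 — close enough.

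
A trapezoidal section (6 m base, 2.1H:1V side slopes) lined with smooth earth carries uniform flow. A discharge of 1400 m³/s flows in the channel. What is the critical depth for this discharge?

y_c = 8.5 m

At critical depth, Q² T / (g A³) = 1, i.e. A³/T = Q²/g = 1400²/9.81 = 199800.
At y = 9.36 m: A³/T = 305600 — too large.
At y = 7.25 m: A³/T = 99970 — too small.
At y = 8.5 m: A³/T = 199800 — ≈ 199800.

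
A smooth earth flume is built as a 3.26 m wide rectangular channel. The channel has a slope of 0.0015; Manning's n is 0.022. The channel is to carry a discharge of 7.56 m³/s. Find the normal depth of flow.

Manning's equation rearranged: A R^(2/3) = nQ / (1·√S) = 0.022 × 7.56 / (√0.0015) = 4.294.
At y = 1.94 m: A R^(2/3) = 5.833 — over.
At y = 1.38 m: A R^(2/3) = 3.705 — short.
At y = 1.54 m: A R^(2/3) = 4.297 — matches.

y_n = 1.54 m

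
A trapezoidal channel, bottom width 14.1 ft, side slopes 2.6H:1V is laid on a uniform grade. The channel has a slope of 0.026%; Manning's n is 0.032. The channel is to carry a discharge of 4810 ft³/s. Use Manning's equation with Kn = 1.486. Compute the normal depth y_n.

Manning's equation rearranged: A R^(2/3) = nQ / (1.486·√S) = 0.032 × 4810 / (1.486 × √0.00026) = 6424.
At y = 23.5 ft: A R^(2/3) = 9358 — high.
At y = 20.1 ft: A R^(2/3) = 6428 — close enough.

y_n = 20.1 ft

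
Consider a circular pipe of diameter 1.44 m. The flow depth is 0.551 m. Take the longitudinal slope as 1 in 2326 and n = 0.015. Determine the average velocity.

For a circular section of diameter D = 1.44 m at depth y = 0.551 m, the central angle is θ = 2 arccos(1 − 2y/D) = 2.668 rad. Then A = (D²/8)(θ − sin θ) = 0.5732 m² and P = Dθ/2 = 1.921 m.
Hydraulic radius R = A/P = 0.5732/1.921 = 0.2984 m.
From Manning's equation, V = (1/n) R^(2/3) S^(1/2) = (1/0.015) × 0.2984^(2/3) × 0.0004299^(1/2) = 0.617 m/s.

V = 0.617 m/s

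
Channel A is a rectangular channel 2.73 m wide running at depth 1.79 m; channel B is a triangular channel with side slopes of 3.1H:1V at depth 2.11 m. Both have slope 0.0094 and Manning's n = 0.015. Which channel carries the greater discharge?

Channel A: Flow area A = b·y = 2.73 × 1.79 = 4.887 m². Wetted perimeter P = b + 2y = 2.73 + 2×1.79 = 6.31 m. Hydraulic radius R = A/P = 4.887/6.31 = 0.7744 m. Q_A = (1/0.015)·4.887·0.7744^(2/3)·√0.0094 = 26.64 m³/s.
Channel B: For a triangular section with side slope z = 3.1: A = zy² = 3.1×2.11² = 13.8 m²; P = 2y√(1+z²) = 2×2.11×3.257 = 13.75 m. Hydraulic radius R = A/P = 13.8/13.75 = 1.004 m. Q_B = (1/0.015)·13.8·1.004^(2/3)·√0.0094 = 89.45 m³/s.
Q_A = 26.64 m³/s vs Q_B = 89.45 m³/s, so channel B carries more.

channel B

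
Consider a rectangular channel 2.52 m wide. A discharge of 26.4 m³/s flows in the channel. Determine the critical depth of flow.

For a rectangular channel, critical depth y_c = (q²/g)^(1/3) where q = Q/b = 26.4/2.52 = 10.48 m²/s.
So y_c = (10.48²/9.81)^(1/3) = 2.24 m.

y_c = 2.24 m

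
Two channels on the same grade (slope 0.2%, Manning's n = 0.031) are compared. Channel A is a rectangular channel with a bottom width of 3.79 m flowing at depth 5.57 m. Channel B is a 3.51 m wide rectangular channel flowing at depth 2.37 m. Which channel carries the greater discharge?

channel A

Channel A: Flow area A = b·y = 3.79 × 5.57 = 21.11 m². Wetted perimeter P = b + 2y = 3.79 + 2×5.57 = 14.93 m. Hydraulic radius R = A/P = 21.11/14.93 = 1.414 m. Q_A = (1/0.031)·21.11·1.414^(2/3)·√0.002 = 38.37 m³/s.
Channel B: Flow area A = b·y = 3.51 × 2.37 = 8.319 m². Wetted perimeter P = b + 2y = 3.51 + 2×2.37 = 8.25 m. Hydraulic radius R = A/P = 8.319/8.25 = 1.008 m. Q_B = (1/0.031)·8.319·1.008^(2/3)·√0.002 = 12.07 m³/s.
Q_A = 38.37 m³/s vs Q_B = 12.07 m³/s, so channel A carries more.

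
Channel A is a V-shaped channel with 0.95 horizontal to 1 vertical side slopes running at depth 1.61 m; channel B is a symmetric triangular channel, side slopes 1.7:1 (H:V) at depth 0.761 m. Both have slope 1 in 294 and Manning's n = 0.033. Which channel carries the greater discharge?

channel A

Channel A: For a triangular section with side slope z = 0.95: A = zy² = 0.95×1.61² = 2.462 m²; P = 2y√(1+z²) = 2×1.61×1.379 = 4.441 m. Hydraulic radius R = A/P = 2.462/4.441 = 0.5544 m. Q_A = (1/0.033)·2.462·0.5544^(2/3)·√0.003401 = 2.937 m³/s.
Channel B: For a triangular section with side slope z = 1.7: A = zy² = 1.7×0.761² = 0.9845 m²; P = 2y√(1+z²) = 2×0.761×1.972 = 3.002 m. Hydraulic radius R = A/P = 0.9845/3.002 = 0.328 m. Q_B = (1/0.033)·0.9845·0.328^(2/3)·√0.003401 = 0.8275 m³/s.
Q_A = 2.937 m³/s vs Q_B = 0.8275 m³/s, so channel A carries more.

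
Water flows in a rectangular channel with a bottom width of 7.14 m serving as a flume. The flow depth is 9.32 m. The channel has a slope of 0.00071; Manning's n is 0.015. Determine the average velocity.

Flow area A = b·y = 7.14 × 9.32 = 66.54 m². Wetted perimeter P = b + 2y = 7.14 + 2×9.32 = 25.78 m.
Hydraulic radius R = A/P = 66.54/25.78 = 2.581 m.
From Manning's equation, V = (1/n) R^(2/3) S^(1/2) = (1/0.015) × 2.581^(2/3) × 0.00071^(1/2) = 3.34 m/s.

V = 3.34 m/s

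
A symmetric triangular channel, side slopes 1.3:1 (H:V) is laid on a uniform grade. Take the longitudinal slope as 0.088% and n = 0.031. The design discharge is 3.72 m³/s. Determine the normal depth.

Manning's equation rearranged: A R^(2/3) = nQ / (1·√S) = 0.031 × 3.72 / (√0.00088) = 3.887.
At y = 2.07 m: A R^(2/3) = 4.882 — too large.
At y = 1.9 m: A R^(2/3) = 3.884 — close enough.

y_n = 1.9 m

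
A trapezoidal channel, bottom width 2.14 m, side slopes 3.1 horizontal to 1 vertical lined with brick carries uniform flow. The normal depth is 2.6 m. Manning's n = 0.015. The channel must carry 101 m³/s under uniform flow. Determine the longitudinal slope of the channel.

With bottom width b = 2.14 m and side slope z = 3.1: A = (b + zy)y = (2.14 + 3.1×2.6)×2.6 = 26.52 m²; P = b + 2y√(1+z²) = 2.14 + 2×2.6×3.257 = 19.08 m.
Hydraulic radius R = A/P = 26.52/19.08 = 1.39 m.
From Manning's equation, S = [nQ / (1 A R^(2/3))]² = [0.015 × 101 / (1 × 26.52 × 1.39^(2/3))]² = 0.0021.

S = 0.0021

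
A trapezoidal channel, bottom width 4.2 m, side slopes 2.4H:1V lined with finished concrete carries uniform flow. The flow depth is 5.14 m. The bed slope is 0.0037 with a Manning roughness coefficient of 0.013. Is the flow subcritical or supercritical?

With bottom width b = 4.2 m and side slope z = 2.4: A = (b + zy)y = (4.2 + 2.4×5.14)×5.14 = 85 m²; P = b + 2y√(1+z²) = 4.2 + 2×5.14×2.6 = 30.93 m.
Hydraulic radius R = A/P = 85/30.93 = 2.748 m.
V = (1/n) R^(2/3) √S = (1/0.013) × 2.748^(2/3) × √0.0037 = 9.18 m/s. Hydraulic depth D_h = A/T = 85/28.87 = 2.944 m.
Froude number Fr = V/√(g·D_h) = 9.18/√(9.81×2.944) = 1.71, which is greater than 1, so the flow is supercritical.

supercritical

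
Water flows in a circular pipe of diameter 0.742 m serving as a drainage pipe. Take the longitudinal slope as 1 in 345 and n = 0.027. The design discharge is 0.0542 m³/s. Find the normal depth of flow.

y_n = 0.221 m

Manning's equation rearranged: A R^(2/3) = nQ / (1·√S) = 0.027 × 0.0542 / (√0.002899) = 0.02718.
Try y = 0.179 m: A R^(2/3) = 0.01795 — too small.
Try y = 0.262 m: A R^(2/3) = 0.0376 — too large.
Try y = 0.221 m: A R^(2/3) = 0.02716 — matches.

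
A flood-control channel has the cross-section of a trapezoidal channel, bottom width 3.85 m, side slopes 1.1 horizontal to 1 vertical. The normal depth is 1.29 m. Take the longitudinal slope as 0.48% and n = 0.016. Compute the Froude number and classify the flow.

With bottom width b = 3.85 m and side slope z = 1.1: A = (b + zy)y = (3.85 + 1.1×1.29)×1.29 = 6.797 m²; P = b + 2y√(1+z²) = 3.85 + 2×1.29×1.487 = 7.685 m.
Hydraulic radius R = A/P = 6.797/7.685 = 0.8844 m.
V = (1/n) R^(2/3) √S = (1/0.016) × 0.8844^(2/3) × √0.0048 = 3.99 m/s. Hydraulic depth D_h = A/T = 6.797/6.688 = 1.016 m.
Froude number Fr = V/√(g·D_h) = 3.99/√(9.81×1.016) = 1.26, which is greater than 1, so the flow is supercritical.

supercritical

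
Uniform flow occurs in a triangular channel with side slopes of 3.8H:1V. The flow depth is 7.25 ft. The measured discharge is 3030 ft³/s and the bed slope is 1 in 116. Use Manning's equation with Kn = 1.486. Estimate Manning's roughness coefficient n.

For a triangular section with side slope z = 3.8: A = zy² = 3.8×7.25² = 199.7 ft²; P = 2y√(1+z²) = 2×7.25×3.929 = 56.98 ft.
Hydraulic radius R = A/P = 199.7/56.98 = 3.506 ft.
Rearranging Manning's equation: n = (1.486/Q) A R^(2/3) S^(1/2) = (1.486/3030) × 199.7 × 3.506^(2/3) × √0.008621 = 0.021.

n = 0.021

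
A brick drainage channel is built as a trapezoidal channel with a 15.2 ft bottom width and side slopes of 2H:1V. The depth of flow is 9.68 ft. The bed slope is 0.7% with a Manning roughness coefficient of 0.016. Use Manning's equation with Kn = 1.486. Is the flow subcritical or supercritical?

With bottom width b = 15.2 ft and side slope z = 2: A = (b + zy)y = (15.2 + 2×9.68)×9.68 = 334.5 ft²; P = b + 2y√(1+z²) = 15.2 + 2×9.68×2.236 = 58.49 ft.
Hydraulic radius R = A/P = 334.5/58.49 = 5.72 ft.
V = (1.486/n) R^(2/3) √S = (1.486/0.016) × 5.72^(2/3) × √0.007 = 24.85 ft/s. Hydraulic depth D_h = A/T = 334.5/53.92 = 6.204 ft.
Froude number Fr = V/√(g·D_h) = 24.85/√(32.2×6.204) = 1.76, which is greater than 1, so the flow is supercritical.

supercritical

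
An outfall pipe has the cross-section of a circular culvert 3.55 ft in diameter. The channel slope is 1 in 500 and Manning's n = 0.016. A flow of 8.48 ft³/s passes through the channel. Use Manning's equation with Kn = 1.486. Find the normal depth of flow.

Manning's equation rearranged: A R^(2/3) = nQ / (1.486·√S) = 0.016 × 8.48 / (1.486 × √0.002) = 2.042.
Trying y = 1.39 ft: A R^(2/3) = 2.962 — too large.
Trying y = 0.91 ft: A R^(2/3) = 1.316 — too small.
Trying y = 1.14 ft: A R^(2/3) = 2.041 — close enough.

y_n = 1.14 ft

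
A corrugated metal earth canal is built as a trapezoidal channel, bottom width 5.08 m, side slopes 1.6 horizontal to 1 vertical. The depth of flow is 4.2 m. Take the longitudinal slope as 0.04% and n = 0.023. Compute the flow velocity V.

V = 1.54 m/s

With bottom width b = 5.08 m and side slope z = 1.6: A = (b + zy)y = (5.08 + 1.6×4.2)×4.2 = 49.56 m²; P = b + 2y√(1+z²) = 5.08 + 2×4.2×1.887 = 20.93 m.
Hydraulic radius R = A/P = 49.56/20.93 = 2.368 m.
From Manning's equation, V = (1/n) R^(2/3) S^(1/2) = (1/0.023) × 2.368^(2/3) × 0.0004^(1/2) = 1.54 m/s.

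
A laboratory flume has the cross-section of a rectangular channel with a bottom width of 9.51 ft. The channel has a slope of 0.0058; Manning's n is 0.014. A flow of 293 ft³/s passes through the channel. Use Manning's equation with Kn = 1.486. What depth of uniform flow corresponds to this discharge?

Manning's equation rearranged: A R^(2/3) = nQ / (1.486·√S) = 0.014 × 293 / (1.486 × √0.0058) = 36.25.
Try y = 2.26 ft: A R^(2/3) = 28.56 — low.
Try y = 2.67 ft: A R^(2/3) = 36.31 — close enough.

y_n = 2.67 ft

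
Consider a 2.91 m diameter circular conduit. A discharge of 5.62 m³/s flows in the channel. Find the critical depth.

At critical depth, Q² T / (g A³) = 1, i.e. A³/T = Q²/g = 5.62²/9.81 = 3.22.
Trying y = 0.808 m: A³/T = 1.312 — low.
Trying y = 1.02 m: A³/T = 3.234 — ≈ 3.22.

y_c = 1.02 m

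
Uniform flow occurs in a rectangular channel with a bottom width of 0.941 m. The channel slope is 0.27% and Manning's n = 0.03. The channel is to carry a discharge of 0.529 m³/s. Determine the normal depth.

Manning's equation rearranged: A R^(2/3) = nQ / (1·√S) = 0.03 × 0.529 / (√0.0027) = 0.3054.
Trying y = 0.592 m: A R^(2/3) = 0.2282 — too small.
Trying y = 0.946 m: A R^(2/3) = 0.4114 — too large.
Trying y = 0.744 m: A R^(2/3) = 0.3055 — ≈ 0.3054.

y_n = 0.744 m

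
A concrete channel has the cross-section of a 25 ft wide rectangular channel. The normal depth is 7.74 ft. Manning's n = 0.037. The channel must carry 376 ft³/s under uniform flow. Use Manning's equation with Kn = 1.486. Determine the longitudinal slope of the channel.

Flow area A = b·y = 25 × 7.74 = 193.5 ft². Wetted perimeter P = b + 2y = 25 + 2×7.74 = 40.48 ft.
Hydraulic radius R = A/P = 193.5/40.48 = 4.78 ft.
From Manning's equation, S = [nQ / (1.486 A R^(2/3))]² = [0.037 × 376 / (1.486 × 193.5 × 4.78^(2/3))]² = 0.000291.

S = 0.000291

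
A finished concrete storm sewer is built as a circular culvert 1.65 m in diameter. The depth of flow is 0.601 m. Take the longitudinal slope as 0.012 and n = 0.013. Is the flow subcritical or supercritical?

supercritical

For a circular section of diameter D = 1.65 m at depth y = 0.601 m, the central angle is θ = 2 arccos(1 − 2y/D) = 2.592 rad. Then A = (D²/8)(θ − sin θ) = 0.7041 m² and P = Dθ/2 = 2.138 m.
Hydraulic radius R = A/P = 0.7041/2.138 = 0.3293 m.
V = (1/n) R^(2/3) √S = (1/0.013) × 0.3293^(2/3) × √0.012 = 4.018 m/s. Hydraulic depth D_h = A/T = 0.7041/1.588 = 0.4434 m.
Froude number Fr = V/√(g·D_h) = 4.018/√(9.81×0.4434) = 1.93, which is greater than 1, so the flow is supercritical.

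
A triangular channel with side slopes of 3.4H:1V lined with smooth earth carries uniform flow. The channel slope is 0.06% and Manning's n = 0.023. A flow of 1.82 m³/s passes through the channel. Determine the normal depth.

y_n = 0.928 m

Manning's equation rearranged: A R^(2/3) = nQ / (1·√S) = 0.023 × 1.82 / (√0.0006) = 1.709.
At y = 0.795 m: A R^(2/3) = 1.13 — too small.
At y = 1.19 m: A R^(2/3) = 3.313 — too large.
At y = 0.928 m: A R^(2/3) = 1.707 — close enough.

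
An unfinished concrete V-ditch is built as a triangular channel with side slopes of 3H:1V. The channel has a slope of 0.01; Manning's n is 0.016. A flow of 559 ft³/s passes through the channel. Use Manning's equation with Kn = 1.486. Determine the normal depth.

y_n = 3.71 ft

Manning's equation rearranged: A R^(2/3) = nQ / (1.486·√S) = 0.016 × 559 / (1.486 × √0.01) = 60.19.
At y = 2.68 ft: A R^(2/3) = 25.29 — low.
At y = 4.06 ft: A R^(2/3) = 76.55 — high.
At y = 3.71 ft: A R^(2/3) = 60.19 — matches.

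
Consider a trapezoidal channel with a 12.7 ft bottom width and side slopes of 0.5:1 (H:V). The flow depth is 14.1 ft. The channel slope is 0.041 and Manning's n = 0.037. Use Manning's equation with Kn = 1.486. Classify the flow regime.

supercritical

With bottom width b = 12.7 ft and side slope z = 0.5: A = (b + zy)y = (12.7 + 0.5×14.1)×14.1 = 278.5 ft²; P = b + 2y√(1+z²) = 12.7 + 2×14.1×1.118 = 44.23 ft.
Hydraulic radius R = A/P = 278.5/44.23 = 6.296 ft.
V = (1.486/n) R^(2/3) √S = (1.486/0.037) × 6.296^(2/3) × √0.041 = 27.73 ft/s. Hydraulic depth D_h = A/T = 278.5/26.8 = 10.39 ft.
Froude number Fr = V/√(g·D_h) = 27.73/√(32.2×10.39) = 1.52, which is greater than 1, so the flow is supercritical.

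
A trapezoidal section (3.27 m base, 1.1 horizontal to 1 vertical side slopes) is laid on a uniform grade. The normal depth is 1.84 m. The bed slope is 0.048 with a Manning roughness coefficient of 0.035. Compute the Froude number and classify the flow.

supercritical

With bottom width b = 3.27 m and side slope z = 1.1: A = (b + zy)y = (3.27 + 1.1×1.84)×1.84 = 9.741 m²; P = b + 2y√(1+z²) = 3.27 + 2×1.84×1.487 = 8.741 m.
Hydraulic radius R = A/P = 9.741/8.741 = 1.114 m.
V = (1/n) R^(2/3) √S = (1/0.035) × 1.114^(2/3) × √0.048 = 6.729 m/s. Hydraulic depth D_h = A/T = 9.741/7.318 = 1.331 m.
Froude number Fr = V/√(g·D_h) = 6.729/√(9.81×1.331) = 1.86, which is greater than 1, so the flow is supercritical.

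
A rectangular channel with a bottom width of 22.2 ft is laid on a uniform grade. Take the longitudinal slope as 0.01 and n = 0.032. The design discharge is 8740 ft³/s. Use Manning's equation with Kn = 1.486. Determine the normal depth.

Manning's equation rearranged: A R^(2/3) = nQ / (1.486·√S) = 0.032 × 8740 / (1.486 × √0.01) = 1882.
Try y = 15.5 ft: A R^(2/3) = 1195 — too small.
Try y = 28.5 ft: A R^(2/3) = 2528 — too large.
Try y = 22.3 ft: A R^(2/3) = 1882 — ≈ 1882.

y_n = 22.3 ft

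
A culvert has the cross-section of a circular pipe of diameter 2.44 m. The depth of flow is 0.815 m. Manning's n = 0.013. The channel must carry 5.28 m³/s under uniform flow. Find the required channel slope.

S = 0.00719

For a circular section of diameter D = 2.44 m at depth y = 0.815 m, the central angle is θ = 2 arccos(1 − 2y/D) = 2.465 rad. Then A = (D²/8)(θ − sin θ) = 1.368 m² and P = Dθ/2 = 3.007 m.
Hydraulic radius R = A/P = 1.368/3.007 = 0.455 m.
From Manning's equation, S = [nQ / (1 A R^(2/3))]² = [0.013 × 5.28 / (1 × 1.368 × 0.455^(2/3))]² = 0.00719.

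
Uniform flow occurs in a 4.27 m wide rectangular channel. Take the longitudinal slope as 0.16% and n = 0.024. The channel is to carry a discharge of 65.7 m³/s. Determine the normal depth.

Manning's equation rearranged: A R^(2/3) = nQ / (1·√S) = 0.024 × 65.7 / (√0.0016) = 39.42.
Trying y = 5.68 m: A R^(2/3) = 32.51 — low.
Trying y = 7.5 m: A R^(2/3) = 44.93 — high.
Trying y = 6.7 m: A R^(2/3) = 39.45 — close enough.

y_n = 6.7 m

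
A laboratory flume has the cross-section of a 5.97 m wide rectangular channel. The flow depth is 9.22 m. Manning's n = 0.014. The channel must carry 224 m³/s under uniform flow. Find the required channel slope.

Flow area A = b·y = 5.97 × 9.22 = 55.04 m². Wetted perimeter P = b + 2y = 5.97 + 2×9.22 = 24.41 m.
Hydraulic radius R = A/P = 55.04/24.41 = 2.255 m.
From Manning's equation, S = [nQ / (1 A R^(2/3))]² = [0.014 × 224 / (1 × 55.04 × 2.255^(2/3))]² = 0.0011.

S = 0.0011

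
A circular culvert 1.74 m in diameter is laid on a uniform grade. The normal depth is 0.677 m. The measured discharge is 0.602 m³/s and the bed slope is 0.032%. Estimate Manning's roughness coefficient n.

For a circular section of diameter D = 1.74 m at depth y = 0.677 m, the central angle is θ = 2 arccos(1 − 2y/D) = 2.694 rad. Then A = (D²/8)(θ − sin θ) = 0.8559 m² and P = Dθ/2 = 2.344 m.
Hydraulic radius R = A/P = 0.8559/2.344 = 0.3651 m.
Rearranging Manning's equation: n = (1/Q) A R^(2/3) S^(1/2) = (1/0.602) × 0.8559 × 0.3651^(2/3) × √0.00032 = 0.013.

n = 0.013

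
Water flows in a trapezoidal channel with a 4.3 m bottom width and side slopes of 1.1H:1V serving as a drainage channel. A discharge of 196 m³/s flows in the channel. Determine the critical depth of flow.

y_c = 4.21 m

At critical depth, Q² T / (g A³) = 1, i.e. A³/T = Q²/g = 196²/9.81 = 3916.
Try y = 3.37 m: A³/T = 1677 — too small.
Try y = 4.21 m: A³/T = 3919 — matches.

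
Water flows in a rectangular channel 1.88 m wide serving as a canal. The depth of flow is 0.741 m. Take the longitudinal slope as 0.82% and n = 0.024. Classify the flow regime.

Flow area A = b·y = 1.88 × 0.741 = 1.393 m². Wetted perimeter P = b + 2y = 1.88 + 2×0.741 = 3.362 m.
Hydraulic radius R = A/P = 1.393/3.362 = 0.4144 m.
V = (1/n) R^(2/3) √S = (1/0.024) × 0.4144^(2/3) × √0.0082 = 2.097 m/s. Hydraulic depth D_h = A/T = 1.393/1.88 = 0.741 m.
Froude number Fr = V/√(g·D_h) = 2.097/√(9.81×0.741) = 0.778, which is less than 1, so the flow is subcritical.

subcritical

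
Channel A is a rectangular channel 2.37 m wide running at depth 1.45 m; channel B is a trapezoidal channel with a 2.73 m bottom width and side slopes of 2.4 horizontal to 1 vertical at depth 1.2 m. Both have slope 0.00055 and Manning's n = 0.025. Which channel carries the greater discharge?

channel B

Channel A: Flow area A = b·y = 2.37 × 1.45 = 3.437 m². Wetted perimeter P = b + 2y = 2.37 + 2×1.45 = 5.27 m. Hydraulic radius R = A/P = 3.437/5.27 = 0.6521 m. Q_A = (1/0.025)·3.437·0.6521^(2/3)·√0.00055 = 2.424 m³/s.
Channel B: With bottom width b = 2.73 m and side slope z = 2.4: A = (b + zy)y = (2.73 + 2.4×1.2)×1.2 = 6.732 m²; P = b + 2y√(1+z²) = 2.73 + 2×1.2×2.6 = 8.97 m. Hydraulic radius R = A/P = 6.732/8.97 = 0.7505 m. Q_B = (1/0.025)·6.732·0.7505^(2/3)·√0.00055 = 5.215 m³/s.
Q_A = 2.424 m³/s vs Q_B = 5.215 m³/s, so channel B carries more.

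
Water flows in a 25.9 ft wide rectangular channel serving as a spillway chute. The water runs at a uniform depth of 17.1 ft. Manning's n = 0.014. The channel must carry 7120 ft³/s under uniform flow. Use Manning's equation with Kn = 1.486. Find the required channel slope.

Flow area A = b·y = 25.9 × 17.1 = 442.9 ft². Wetted perimeter P = b + 2y = 25.9 + 2×17.1 = 60.1 ft.
Hydraulic radius R = A/P = 442.9/60.1 = 7.369 ft.
From Manning's equation, S = [nQ / (1.486 A R^(2/3))]² = [0.014 × 7120 / (1.486 × 442.9 × 7.369^(2/3))]² = 0.0016.

S = 0.0016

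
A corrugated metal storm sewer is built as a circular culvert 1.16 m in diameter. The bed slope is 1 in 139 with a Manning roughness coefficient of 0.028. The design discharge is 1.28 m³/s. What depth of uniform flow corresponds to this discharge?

y_n = 0.871 m

Manning's equation rearranged: A R^(2/3) = nQ / (1·√S) = 0.028 × 1.28 / (√0.007194) = 0.4225.
At y = 1.05 m: A R^(2/3) = 0.4946 — too large.
At y = 0.61 m: A R^(2/3) = 0.252 — too small.
At y = 0.871 m: A R^(2/3) = 0.4228 — matches.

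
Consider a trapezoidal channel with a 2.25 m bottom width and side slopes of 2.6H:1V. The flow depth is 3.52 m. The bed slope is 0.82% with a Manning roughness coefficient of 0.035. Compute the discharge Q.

With bottom width b = 2.25 m and side slope z = 2.6: A = (b + zy)y = (2.25 + 2.6×3.52)×3.52 = 40.14 m²; P = b + 2y√(1+z²) = 2.25 + 2×3.52×2.786 = 21.86 m.
Hydraulic radius R = A/P = 40.14/21.86 = 1.836 m.
Manning's equation: Q = (1/n) A R^(2/3) S^(1/2) = (1/0.035) × 40.14 × 1.836^(2/3) × 0.0082^(1/2) = 156 m³/s.

Q = 156 m³/s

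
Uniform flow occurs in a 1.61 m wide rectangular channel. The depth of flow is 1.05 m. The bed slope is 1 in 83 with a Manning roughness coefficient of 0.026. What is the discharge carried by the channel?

Q = 4.23 m³/s

Flow area A = b·y = 1.61 × 1.05 = 1.691 m². Wetted perimeter P = b + 2y = 1.61 + 2×1.05 = 3.71 m.
Hydraulic radius R = A/P = 1.691/3.71 = 0.4557 m.
Manning's equation: Q = (1/n) A R^(2/3) S^(1/2) = (1/0.026) × 1.691 × 0.4557^(2/3) × 0.01205^(1/2) = 4.23 m³/s.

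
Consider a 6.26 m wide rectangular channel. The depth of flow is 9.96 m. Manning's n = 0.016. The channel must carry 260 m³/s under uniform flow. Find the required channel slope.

S = 0.0014

Flow area A = b·y = 6.26 × 9.96 = 62.35 m². Wetted perimeter P = b + 2y = 6.26 + 2×9.96 = 26.18 m.
Hydraulic radius R = A/P = 62.35/26.18 = 2.382 m.
From Manning's equation, S = [nQ / (1 A R^(2/3))]² = [0.016 × 260 / (1 × 62.35 × 2.382^(2/3))]² = 0.0014.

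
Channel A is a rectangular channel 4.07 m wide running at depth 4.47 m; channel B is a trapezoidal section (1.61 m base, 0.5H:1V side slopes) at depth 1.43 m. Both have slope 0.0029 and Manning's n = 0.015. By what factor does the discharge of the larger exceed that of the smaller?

8.75

Channel A: Flow area A = b·y = 4.07 × 4.47 = 18.19 m². Wetted perimeter P = b + 2y = 4.07 + 2×4.47 = 13.01 m. Hydraulic radius R = A/P = 18.19/13.01 = 1.398 m. Q_A = (1/0.015)·18.19·1.398^(2/3)·√0.0029 = 81.68 m³/s.
Channel B: With bottom width b = 1.61 m and side slope z = 0.5: A = (b + zy)y = (1.61 + 0.5×1.43)×1.43 = 3.325 m²; P = b + 2y√(1+z²) = 1.61 + 2×1.43×1.118 = 4.808 m. Hydraulic radius R = A/P = 3.325/4.808 = 0.6916 m. Q_B = (1/0.015)·3.325·0.6916^(2/3)·√0.0029 = 9.334 m³/s.
The larger discharge is 81.68 m³/s and the smaller is 9.334 m³/s; the ratio is 8.75.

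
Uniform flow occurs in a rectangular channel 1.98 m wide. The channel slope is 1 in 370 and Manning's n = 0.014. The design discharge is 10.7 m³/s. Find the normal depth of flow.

Manning's equation rearranged: A R^(2/3) = nQ / (1·√S) = 0.014 × 10.7 / (√0.002703) = 2.881.
Trying y = 2.28 m: A R^(2/3) = 3.526 — over.
Trying y = 1.4 m: A R^(2/3) = 1.928 — short.
Trying y = 1.93 m: A R^(2/3) = 2.88 — ≈ 2.881.

y_n = 1.93 m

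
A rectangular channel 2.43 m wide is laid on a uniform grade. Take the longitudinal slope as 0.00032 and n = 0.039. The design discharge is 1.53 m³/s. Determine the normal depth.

Manning's equation rearranged: A R^(2/3) = nQ / (1·√S) = 0.039 × 1.53 / (√0.00032) = 3.336.
Try y = 2.13 m: A R^(2/3) = 4.362 — over.
Try y = 1.43 m: A R^(2/3) = 2.626 — short.
Try y = 1.72 m: A R^(2/3) = 3.333 — ≈ 3.336.

y_n = 1.72 m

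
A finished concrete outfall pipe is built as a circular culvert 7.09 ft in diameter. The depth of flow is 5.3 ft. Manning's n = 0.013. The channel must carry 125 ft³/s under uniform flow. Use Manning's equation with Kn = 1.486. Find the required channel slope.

S = 0.000433

For a circular section of diameter D = 7.09 ft at depth y = 5.3 ft, the central angle is θ = 2 arccos(1 − 2y/D) = 4.177 rad. Then A = (D²/8)(θ − sin θ) = 31.65 ft² and P = Dθ/2 = 14.81 ft.
Hydraulic radius R = A/P = 31.65/14.81 = 2.138 ft.
From Manning's equation, S = [nQ / (1.486 A R^(2/3))]² = [0.013 × 125 / (1.486 × 31.65 × 2.138^(2/3))]² = 0.000433.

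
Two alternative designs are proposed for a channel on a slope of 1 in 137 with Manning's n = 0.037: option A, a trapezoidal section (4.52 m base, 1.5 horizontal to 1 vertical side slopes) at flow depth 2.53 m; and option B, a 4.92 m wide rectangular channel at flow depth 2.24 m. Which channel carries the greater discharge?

channel A

Channel A: With bottom width b = 4.52 m and side slope z = 1.5: A = (b + zy)y = (4.52 + 1.5×2.53)×2.53 = 21.04 m²; P = b + 2y√(1+z²) = 4.52 + 2×2.53×1.803 = 13.64 m. Hydraulic radius R = A/P = 21.04/13.64 = 1.542 m. Q_A = (1/0.037)·21.04·1.542^(2/3)·√0.007299 = 64.84 m³/s.
Channel B: Flow area A = b·y = 4.92 × 2.24 = 11.02 m². Wetted perimeter P = b + 2y = 4.92 + 2×2.24 = 9.4 m. Hydraulic radius R = A/P = 11.02/9.4 = 1.172 m. Q_B = (1/0.037)·11.02·1.172^(2/3)·√0.007299 = 28.29 m³/s.
Q_A = 64.84 m³/s vs Q_B = 28.29 m³/s, so channel A carries more.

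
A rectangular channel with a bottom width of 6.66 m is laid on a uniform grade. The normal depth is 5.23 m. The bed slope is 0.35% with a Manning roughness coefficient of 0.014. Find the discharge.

Flow area A = b·y = 6.66 × 5.23 = 34.83 m². Wetted perimeter P = b + 2y = 6.66 + 2×5.23 = 17.12 m.
Hydraulic radius R = A/P = 34.83/17.12 = 2.035 m.
Manning's equation: Q = (1/n) A R^(2/3) S^(1/2) = (1/0.014) × 34.83 × 2.035^(2/3) × 0.0035^(1/2) = 236 m³/s.

Q = 236 m³/s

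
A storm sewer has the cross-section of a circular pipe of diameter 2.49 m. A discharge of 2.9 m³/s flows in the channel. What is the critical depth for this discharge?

y_c = 0.757 m

At critical depth, Q² T / (g A³) = 1, i.e. A³/T = Q²/g = 2.9²/9.81 = 0.8573.
At y = 0.925 m: A³/T = 1.856 — high.
At y = 0.605 m: A³/T = 0.358 — low.
At y = 0.757 m: A³/T = 0.8557 — ≈ 0.8573.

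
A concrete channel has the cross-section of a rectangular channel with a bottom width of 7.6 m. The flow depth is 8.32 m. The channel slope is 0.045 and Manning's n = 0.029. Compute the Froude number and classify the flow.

Flow area A = b·y = 7.6 × 8.32 = 63.23 m². Wetted perimeter P = b + 2y = 7.6 + 2×8.32 = 24.24 m.
Hydraulic radius R = A/P = 63.23/24.24 = 2.609 m.
V = (1/n) R^(2/3) √S = (1/0.029) × 2.609^(2/3) × √0.045 = 13.86 m/s. Hydraulic depth D_h = A/T = 63.23/7.6 = 8.32 m.
Froude number Fr = V/√(g·D_h) = 13.86/√(9.81×8.32) = 1.53, which is greater than 1, so the flow is supercritical.

supercritical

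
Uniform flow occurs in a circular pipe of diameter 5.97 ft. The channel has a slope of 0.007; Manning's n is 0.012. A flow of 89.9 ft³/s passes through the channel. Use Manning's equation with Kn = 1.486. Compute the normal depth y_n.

Manning's equation rearranged: A R^(2/3) = nQ / (1.486·√S) = 0.012 × 89.9 / (1.486 × √0.007) = 8.677.
Try y = 1.55 ft: A R^(2/3) = 5.397 — short.
Try y = 2.25 ft: A R^(2/3) = 11.04 — over.
Try y = 1.98 ft: A R^(2/3) = 8.68 — close enough.

y_n = 1.98 ft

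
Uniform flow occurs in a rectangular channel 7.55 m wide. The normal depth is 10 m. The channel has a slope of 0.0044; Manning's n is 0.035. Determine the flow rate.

Q = 280 m³/s

Flow area A = b·y = 7.55 × 10 = 75.5 m². Wetted perimeter P = b + 2y = 7.55 + 2×10 = 27.55 m.
Hydraulic radius R = A/P = 75.5/27.55 = 2.74 m.
Manning's equation: Q = (1/n) A R^(2/3) S^(1/2) = (1/0.035) × 75.5 × 2.74^(2/3) × 0.0044^(1/2) = 280 m³/s.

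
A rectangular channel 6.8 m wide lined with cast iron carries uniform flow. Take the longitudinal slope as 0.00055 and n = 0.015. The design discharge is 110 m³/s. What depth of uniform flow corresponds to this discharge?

Manning's equation rearranged: A R^(2/3) = nQ / (1·√S) = 0.015 × 110 / (√0.00055) = 70.36.
Trying y = 7.85 m: A R^(2/3) = 94.95 — too large.
Trying y = 5.07 m: A R^(2/3) = 55.37 — too small.
Trying y = 6.14 m: A R^(2/3) = 70.37 — matches.

y_n = 6.14 m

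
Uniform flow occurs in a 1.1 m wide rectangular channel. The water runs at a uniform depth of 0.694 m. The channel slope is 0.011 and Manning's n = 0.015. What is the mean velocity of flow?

V = 3.18 m/s

Flow area A = b·y = 1.1 × 0.694 = 0.7634 m². Wetted perimeter P = b + 2y = 1.1 + 2×0.694 = 2.488 m.
Hydraulic radius R = A/P = 0.7634/2.488 = 0.3068 m.
From Manning's equation, V = (1/n) R^(2/3) S^(1/2) = (1/0.015) × 0.3068^(2/3) × 0.011^(1/2) = 3.18 m/s.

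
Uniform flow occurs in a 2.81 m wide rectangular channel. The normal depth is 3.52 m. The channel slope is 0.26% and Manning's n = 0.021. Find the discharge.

Q = 24.1 m³/s

Flow area A = b·y = 2.81 × 3.52 = 9.891 m². Wetted perimeter P = b + 2y = 2.81 + 2×3.52 = 9.85 m.
Hydraulic radius R = A/P = 9.891/9.85 = 1.004 m.
Manning's equation: Q = (1/n) A R^(2/3) S^(1/2) = (1/0.021) × 9.891 × 1.004^(2/3) × 0.0026^(1/2) = 24.1 m³/s.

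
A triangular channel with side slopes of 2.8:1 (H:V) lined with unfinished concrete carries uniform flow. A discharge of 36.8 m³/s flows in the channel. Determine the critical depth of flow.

At critical depth, Q² T / (g A³) = 1, i.e. A³/T = Q²/g = 36.8²/9.81 = 138.
Trying y = 1.68 m: A³/T = 52.46 — too small.
Trying y = 2.28 m: A³/T = 241.5 — too large.
Trying y = 2.04 m: A³/T = 138.5 — ≈ 138.

y_c = 2.04 m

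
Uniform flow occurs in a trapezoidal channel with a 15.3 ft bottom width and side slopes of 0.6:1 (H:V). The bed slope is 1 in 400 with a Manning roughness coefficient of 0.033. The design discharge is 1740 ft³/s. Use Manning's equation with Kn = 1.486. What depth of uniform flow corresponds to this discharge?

Manning's equation rearranged: A R^(2/3) = nQ / (1.486·√S) = 0.033 × 1740 / (1.486 × √0.0025) = 772.8.
At y = 8.25 ft: A R^(2/3) = 477.8 — short.
At y = 13.1 ft: A R^(2/3) = 1069 — over.
At y = 10.9 ft: A R^(2/3) = 772.5 — close enough.

y_n = 10.9 ft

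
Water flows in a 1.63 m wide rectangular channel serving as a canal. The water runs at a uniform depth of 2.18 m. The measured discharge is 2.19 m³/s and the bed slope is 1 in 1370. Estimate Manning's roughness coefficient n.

Flow area A = b·y = 1.63 × 2.18 = 3.553 m². Wetted perimeter P = b + 2y = 1.63 + 2×2.18 = 5.99 m.
Hydraulic radius R = A/P = 3.553/5.99 = 0.5932 m.
Rearranging Manning's equation: n = (1/Q) A R^(2/3) S^(1/2) = (1/2.19) × 3.553 × 0.5932^(2/3) × √0.0007299 = 0.0309.

n = 0.0309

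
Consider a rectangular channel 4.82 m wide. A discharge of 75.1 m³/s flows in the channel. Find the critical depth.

y_c = 2.91 m

For a rectangular channel, critical depth y_c = (q²/g)^(1/3) where q = Q/b = 75.1/4.82 = 15.58 m²/s.
So y_c = (15.58²/9.81)^(1/3) = 2.91 m.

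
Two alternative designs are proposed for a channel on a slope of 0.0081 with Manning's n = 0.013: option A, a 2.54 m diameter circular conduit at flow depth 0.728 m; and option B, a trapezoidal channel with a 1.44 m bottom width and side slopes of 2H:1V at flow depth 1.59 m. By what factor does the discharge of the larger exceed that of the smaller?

9.9

Channel A: For a circular section of diameter D = 2.54 m at depth y = 0.728 m, the central angle is θ = 2 arccos(1 − 2y/D) = 2.26 rad. Then A = (D²/8)(θ − sin θ) = 1.2 m² and P = Dθ/2 = 2.87 m. Hydraulic radius R = A/P = 1.2/2.87 = 0.4181 m. Q_A = (1/0.013)·1.2·0.4181^(2/3)·√0.0081 = 4.645 m³/s.
Channel B: With bottom width b = 1.44 m and side slope z = 2: A = (b + zy)y = (1.44 + 2×1.59)×1.59 = 7.346 m²; P = b + 2y√(1+z²) = 1.44 + 2×1.59×2.236 = 8.551 m. Hydraulic radius R = A/P = 7.346/8.551 = 0.8591 m. Q_B = (1/0.013)·7.346·0.8591^(2/3)·√0.0081 = 45.96 m³/s.
The larger discharge is 45.96 m³/s and the smaller is 4.645 m³/s; the ratio is 9.9.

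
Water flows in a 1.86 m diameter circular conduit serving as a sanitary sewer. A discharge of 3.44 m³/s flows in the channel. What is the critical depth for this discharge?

y_c = 0.903 m

At critical depth, Q² T / (g A³) = 1, i.e. A³/T = Q²/g = 3.44²/9.81 = 1.206.
Try y = 0.664 m: A³/T = 0.3703 — short.
Try y = 1.13 m: A³/T = 2.839 — over.
Try y = 0.903 m: A³/T = 1.205 — close enough.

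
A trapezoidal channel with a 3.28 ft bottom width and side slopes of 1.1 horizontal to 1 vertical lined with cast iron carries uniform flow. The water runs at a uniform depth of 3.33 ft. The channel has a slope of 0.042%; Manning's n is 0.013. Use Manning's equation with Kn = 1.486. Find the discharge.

With bottom width b = 3.28 ft and side slope z = 1.1: A = (b + zy)y = (3.28 + 1.1×3.33)×3.33 = 23.12 ft²; P = b + 2y√(1+z²) = 3.28 + 2×3.33×1.487 = 13.18 ft.
Hydraulic radius R = A/P = 23.12/13.18 = 1.754 ft.
Manning's equation: Q = (1.486/n) A R^(2/3) S^(1/2) = (1.486/0.013) × 23.12 × 1.754^(2/3) × 0.00042^(1/2) = 78.8 ft³/s.

Q = 78.8 ft³/s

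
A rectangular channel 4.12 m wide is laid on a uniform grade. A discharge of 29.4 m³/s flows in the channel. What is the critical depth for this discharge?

For a rectangular channel, critical depth y_c = (q²/g)^(1/3) where q = Q/b = 29.4/4.12 = 7.136 m²/s.
So y_c = (7.136²/9.81)^(1/3) = 1.73 m.

y_c = 1.73 m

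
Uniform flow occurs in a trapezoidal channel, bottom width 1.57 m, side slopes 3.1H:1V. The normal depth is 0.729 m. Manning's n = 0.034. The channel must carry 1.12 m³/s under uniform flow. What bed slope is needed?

S = 0.000553

With bottom width b = 1.57 m and side slope z = 3.1: A = (b + zy)y = (1.57 + 3.1×0.729)×0.729 = 2.792 m²; P = b + 2y√(1+z²) = 1.57 + 2×0.729×3.257 = 6.319 m.
Hydraulic radius R = A/P = 2.792/6.319 = 0.4418 m.
From Manning's equation, S = [nQ / (1 A R^(2/3))]² = [0.034 × 1.12 / (1 × 2.792 × 0.4418^(2/3))]² = 0.000553.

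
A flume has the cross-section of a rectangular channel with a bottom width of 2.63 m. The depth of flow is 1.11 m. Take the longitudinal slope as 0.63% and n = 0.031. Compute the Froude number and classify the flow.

subcritical

Flow area A = b·y = 2.63 × 1.11 = 2.919 m². Wetted perimeter P = b + 2y = 2.63 + 2×1.11 = 4.85 m.
Hydraulic radius R = A/P = 2.919/4.85 = 0.6019 m.
V = (1/n) R^(2/3) √S = (1/0.031) × 0.6019^(2/3) × √0.0063 = 1.825 m/s. Hydraulic depth D_h = A/T = 2.919/2.63 = 1.11 m.
Froude number Fr = V/√(g·D_h) = 1.825/√(9.81×1.11) = 0.553, which is less than 1, so the flow is subcritical.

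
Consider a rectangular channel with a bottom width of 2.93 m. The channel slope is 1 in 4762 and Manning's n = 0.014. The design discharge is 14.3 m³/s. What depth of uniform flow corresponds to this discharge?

y_n = 4.42 m

Manning's equation rearranged: A R^(2/3) = nQ / (1·√S) = 0.014 × 14.3 / (√0.00021) = 13.82.
At y = 3.59 m: A R^(2/3) = 10.8 — too small.
At y = 4.42 m: A R^(2/3) = 13.8 — close enough.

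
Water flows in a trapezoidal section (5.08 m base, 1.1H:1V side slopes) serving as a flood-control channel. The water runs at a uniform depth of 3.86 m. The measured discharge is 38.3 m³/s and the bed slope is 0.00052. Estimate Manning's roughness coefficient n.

With bottom width b = 5.08 m and side slope z = 1.1: A = (b + zy)y = (5.08 + 1.1×3.86)×3.86 = 36 m²; P = b + 2y√(1+z²) = 5.08 + 2×3.86×1.487 = 16.56 m.
Hydraulic radius R = A/P = 36/16.56 = 2.174 m.
Rearranging Manning's equation: n = (1/Q) A R^(2/3) S^(1/2) = (1/38.3) × 36 × 2.174^(2/3) × √0.00052 = 0.036.

n = 0.036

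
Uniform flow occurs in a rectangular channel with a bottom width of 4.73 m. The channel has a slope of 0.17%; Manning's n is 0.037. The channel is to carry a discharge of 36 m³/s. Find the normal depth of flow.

y_n = 4.98 m

Manning's equation rearranged: A R^(2/3) = nQ / (1·√S) = 0.037 × 36 / (√0.0017) = 32.31.
Try y = 5.86 m: A R^(2/3) = 39.25 — too large.
Try y = 4.98 m: A R^(2/3) = 32.27 — ≈ 32.31.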